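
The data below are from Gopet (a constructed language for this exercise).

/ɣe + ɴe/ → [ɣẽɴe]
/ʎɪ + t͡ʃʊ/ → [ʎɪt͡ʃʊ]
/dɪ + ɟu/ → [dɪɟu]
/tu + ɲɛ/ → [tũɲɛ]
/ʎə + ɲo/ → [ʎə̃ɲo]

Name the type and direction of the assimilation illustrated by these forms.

regressive nasality assimilation (vowel nasalisation)

The vowel /e/ surfaces as nasalised [ẽ] next to the following nasal /ɴ/ — it has acquired the [+nasal] feature of its neighbour.
Likewise in the remaining data: /u/ → [ũ] before /ɲ/; /ə/ → [ə̃] before /ɲ/ — each time a vowel is nasalised next to a following nasal.
No change occurs in [ʎɪt͡ʃʊ], [dɪɟu] because the vowel at the boundary is adjacent to an oral consonant, not a nasal (/ɪ/ next to /t͡ʃ/; /ɪ/ next to /ɟ/).
Because the conditioning nasal is to the right of the vowel that changes, the process is regressive (anticipatory).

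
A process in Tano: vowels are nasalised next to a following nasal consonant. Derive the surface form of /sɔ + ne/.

[sɔ̃ne]

The vowel /ɔ/ is adjacent to the following nasal /n/, so it acquires [+nasal] and surfaces as [ɔ̃].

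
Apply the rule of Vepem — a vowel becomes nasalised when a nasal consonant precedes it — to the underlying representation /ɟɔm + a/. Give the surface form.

/a/ sits next to the nasal /m/ and is therefore nasalised to [ã].

[ɟɔmã]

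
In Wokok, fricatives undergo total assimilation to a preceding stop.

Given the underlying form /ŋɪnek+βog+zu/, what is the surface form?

[ŋɪnekkoggu]

/β/ is the segment targeted by the rule; it sits immediately after /k/, so it assimilates completely and surfaces as [k].
At the second juncture, /z/ likewise becomes [g] adjacent to /g/.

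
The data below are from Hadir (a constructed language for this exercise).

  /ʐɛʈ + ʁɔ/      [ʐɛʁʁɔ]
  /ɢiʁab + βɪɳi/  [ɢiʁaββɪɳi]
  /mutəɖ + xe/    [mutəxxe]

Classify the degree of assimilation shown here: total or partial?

total assimilation

Underlying /ʈ/ is realised as [ʁ] next to /ʁ/; /ʁ/ itself does not change.
The output [ʁ] is identical to the trigger /ʁ/ — every feature (place, manner, voicing) has been copied — so this is total assimilation.
The remaining alternations confirm this: /b/ → [β] before /β/; /ɖ/ → [x] before /x/ — in each case the output is a copy of the following consonant.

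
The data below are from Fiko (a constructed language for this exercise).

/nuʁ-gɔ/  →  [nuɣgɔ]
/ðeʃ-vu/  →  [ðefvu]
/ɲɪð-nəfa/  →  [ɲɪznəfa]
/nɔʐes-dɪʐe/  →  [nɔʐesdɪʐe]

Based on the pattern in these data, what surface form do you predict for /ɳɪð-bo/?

[ɳɪβbo]

The data show regressive place assimilation: /ʁ/ → [ɣ] before /g/; /ʃ/ → [f] before /v/; /ð/ → [z] before /n/. In each pair only place changes, matching the following consonant, while manner and voice stay constant.
No alternation appears in [nɔʐesdɪʐe]: there the adjacent consonants already agree in place (/s/ and /d/ are both alveolar), so this form is consistent with the same rule.
/ð/ is a voiced dental fricative. The following trigger /b/ is bilabial, so /ð/ must become bilabial as well.
A voiced bilabial fricative is [β], so the surface segment is [β].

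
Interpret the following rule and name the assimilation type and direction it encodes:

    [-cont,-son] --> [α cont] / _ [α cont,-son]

regressive manner assimilation

The shared variable α links the value of [cont] on the target to that of the neighbouring obstruent. [cont] distinguishes stops from fricatives — a manner-of-articulation feature — so this is manner assimilation.
Since the environment is written after the underscore, the trigger follows the target; the direction is regressive.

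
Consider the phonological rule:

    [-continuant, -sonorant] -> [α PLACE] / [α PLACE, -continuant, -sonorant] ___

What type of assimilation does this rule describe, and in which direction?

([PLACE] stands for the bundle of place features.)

The shared variable α links the value of the place features (abbreviated [PLACE]) on the target to the same value on the neighbouring segment, so place is the feature that assimilates.
The conditioning segment sits to the left of the focus bar, meaning the trigger precedes the segment that changes — progressive assimilation.

progressive place assimilation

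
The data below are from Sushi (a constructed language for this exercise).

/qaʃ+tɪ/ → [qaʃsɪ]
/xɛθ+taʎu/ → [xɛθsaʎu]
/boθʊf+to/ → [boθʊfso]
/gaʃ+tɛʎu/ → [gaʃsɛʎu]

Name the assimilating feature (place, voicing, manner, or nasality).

Comparing underlying and surface forms, /t/ → [s] is the alternation; the neighbouring /ʃ/ is constant.
The change stop → fricative matches the manner of the preceding /ʃ/, identifying this as manner assimilation.
Checking the remaining alternations: /t/ → [s] after /θ/ (stop → fricative, matching a fricative); /t/ → [s] after /f/ (stop → fricative, matching a fricative) — only manner changes, and always toward the preceding segment.

manner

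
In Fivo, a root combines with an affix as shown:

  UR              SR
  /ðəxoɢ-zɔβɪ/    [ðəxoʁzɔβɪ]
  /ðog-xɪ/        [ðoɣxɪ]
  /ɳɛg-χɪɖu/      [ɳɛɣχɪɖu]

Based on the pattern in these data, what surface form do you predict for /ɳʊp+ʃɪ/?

[ɳʊɸʃɪ]

The data show regressive manner assimilation: /ɢ/ → [ʁ] before /z/; /g/ → [ɣ] before /x/; /g/ → [ɣ] before /χ/. In each pair only manner changes, matching the following consonant, while place and voice stay constant.
The rule targets /p/ (voiceless bilabial stop), which sits before the trigger /ʃ/ (fricative).
A voiceless bilabial fricative is [ɸ], so the surface segment is [ɸ].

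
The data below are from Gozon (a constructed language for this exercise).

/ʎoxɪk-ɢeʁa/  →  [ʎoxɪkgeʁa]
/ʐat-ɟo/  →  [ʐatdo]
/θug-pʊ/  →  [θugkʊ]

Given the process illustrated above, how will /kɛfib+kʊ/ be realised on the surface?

The data show progressive place assimilation: /ɢ/ → [g] after /k/; /ɟ/ → [d] after /t/; /p/ → [k] after /g/. In each pair only place changes, matching the preceding consonant, while manner and voice stay constant.
/k/ is a voiceless velar stop. The preceding trigger /b/ is bilabial, so /k/ must become bilabial as well.
Changing only its place to bilabial gives [p] — the voiceless bilabial stop.

[kɛfibpʊ]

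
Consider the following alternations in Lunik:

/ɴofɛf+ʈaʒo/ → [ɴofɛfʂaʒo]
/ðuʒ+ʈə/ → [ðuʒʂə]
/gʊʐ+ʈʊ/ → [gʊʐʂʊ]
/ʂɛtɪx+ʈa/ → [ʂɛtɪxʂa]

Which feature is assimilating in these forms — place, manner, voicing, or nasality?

The segment that alternates is /ʈ/, which surfaces as [ʂ] when adjacent to /f/.
The change stop → fricative matches the manner of the preceding /f/, identifying this as manner assimilation.
The same holds elsewhere in the data: /ʈ/ → [ʂ] after /ʒ/ (stop → fricative, matching a fricative); /ʈ/ → [ʂ] after /ʐ/ (stop → fricative, matching a fricative); /ʈ/ → [ʂ] after /x/ (stop → fricative, matching a fricative) — only manner changes, and always toward the preceding segment.

manner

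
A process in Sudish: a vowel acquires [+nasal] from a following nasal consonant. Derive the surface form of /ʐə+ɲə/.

The vowel /ə/ is adjacent to the following nasal /ɲ/, so it acquires [+nasal] and surfaces as [ə̃].

[ʐə̃ɲə]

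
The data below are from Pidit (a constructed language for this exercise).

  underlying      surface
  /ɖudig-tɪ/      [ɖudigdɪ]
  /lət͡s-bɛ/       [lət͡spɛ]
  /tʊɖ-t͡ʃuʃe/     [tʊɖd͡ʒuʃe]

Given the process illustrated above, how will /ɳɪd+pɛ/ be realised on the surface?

[ɳɪdbɛ]

The data show progressive voicing assimilation: /t/ → [d] after /g/; /b/ → [p] after /t͡s/; /t͡ʃ/ → [d͡ʒ] after /ɖ/. In each pair only voicing changes, matching the preceding consonant, while place and manner stay constant.
The rule targets /p/ (voiceless bilabial stop), which sits after the trigger /d/ (voiced).
Changing only its voicing to voiced gives [b] — the voiced bilabial stop.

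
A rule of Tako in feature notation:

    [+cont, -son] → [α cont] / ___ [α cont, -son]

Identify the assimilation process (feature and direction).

regressive manner assimilation

The rule copies [cont] (continuancy) from the environment onto the target fricatives; since [±cont] encodes the stop/fricative manner contrast, the assimilating dimension is manner.
The conditioning segment sits to the right of the focus bar, meaning the trigger follows the segment that changes — regressive assimilation.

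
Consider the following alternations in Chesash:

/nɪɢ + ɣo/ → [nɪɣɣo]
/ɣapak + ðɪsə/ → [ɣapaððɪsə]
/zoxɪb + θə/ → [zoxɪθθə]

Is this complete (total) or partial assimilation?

total assimilation

The segment that alternates is /ɢ/, which surfaces as [ɣ] when adjacent to /ɣ/.
The output [ɣ] is identical to the trigger /ɣ/ — every feature (place, manner, voicing) has been copied — so this is total assimilation.
The remaining alternations confirm this: /k/ → [ð] before /ð/; /b/ → [θ] before /θ/ — in each case the output is a copy of the following consonant.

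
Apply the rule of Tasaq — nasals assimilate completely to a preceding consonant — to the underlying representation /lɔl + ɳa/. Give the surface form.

/ɳ/ is the segment targeted by the rule; it sits immediately after /l/, so it assimilates completely and surfaces as [l].

[lɔlla]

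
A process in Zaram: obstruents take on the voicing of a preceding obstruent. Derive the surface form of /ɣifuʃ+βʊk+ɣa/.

/β/ is a voiced bilabial fricative. The preceding trigger /ʃ/ is voiceless, so /β/ must become voiceless as well.
The voiceless bilabial fricative is [ɸ], so /β/ → [ɸ].
At the second juncture, /ɣ/ likewise becomes [x] adjacent to /k/.

[ɣifuʃɸʊkxa]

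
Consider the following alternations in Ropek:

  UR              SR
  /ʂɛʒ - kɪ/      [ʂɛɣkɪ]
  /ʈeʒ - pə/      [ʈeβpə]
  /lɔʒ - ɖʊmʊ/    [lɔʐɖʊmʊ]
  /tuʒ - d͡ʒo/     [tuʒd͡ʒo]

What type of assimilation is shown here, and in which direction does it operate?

regressive place assimilation

Underlying /ʒ/ is realised as [ɣ] next to /k/; /k/ itself does not change.
The change postalveolar → velar matches the place of the following /k/, identifying this as place assimilation.
Manner and voice are unchanged, so the assimilation is partial, not total.
The same holds elsewhere in the data: /ʒ/ → [β] before /p/ (postalveolar → bilabial, matching bilabial); /ʒ/ → [ʐ] before /ɖ/ (postalveolar → retroflex, matching retroflex) — only place changes, and always toward the following segment.
No alternation appears in [tuʒd͡ʒo]: there the adjacent consonants already agree in place (/ʒ/ and /d͡ʒ/ are both postalveolar), so this form is consistent with the same rule.
Since the segment that changes precedes the conditioning segment, the assimilation is regressive.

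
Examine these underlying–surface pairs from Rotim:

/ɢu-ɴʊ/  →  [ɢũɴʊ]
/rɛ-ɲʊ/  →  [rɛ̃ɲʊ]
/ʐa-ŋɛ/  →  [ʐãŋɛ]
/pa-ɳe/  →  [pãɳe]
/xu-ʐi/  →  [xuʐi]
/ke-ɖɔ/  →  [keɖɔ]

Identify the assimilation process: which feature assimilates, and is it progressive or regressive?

regressive nasality assimilation (vowel nasalisation)

The vowel /u/ surfaces as nasalised [ũ] next to the following nasal /ɴ/ — it has acquired the [+nasal] feature of its neighbour.
The other forms show the same pattern: /ɛ/ → [ɛ̃] before /ɲ/; /a/ → [ã] before /ŋ/; /a/ → [ã] before /ɳ/ — each time a vowel is nasalised next to a following nasal.
No change occurs in [xuʐi], [keɖɔ] because the vowel at the boundary is adjacent to an oral consonant, not a nasal (/u/ next to /ʐ/; /e/ next to /ɖ/).
Because the conditioning nasal is to the right of the vowel that changes, the process is regressive (anticipatory).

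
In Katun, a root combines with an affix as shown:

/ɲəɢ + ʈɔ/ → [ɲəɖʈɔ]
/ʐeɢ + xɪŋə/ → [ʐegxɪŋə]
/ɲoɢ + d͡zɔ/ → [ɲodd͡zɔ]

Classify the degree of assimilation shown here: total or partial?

The segment that alternates is /ɢ/, which surfaces as [ɖ] when adjacent to /ʈ/.
/ɢ/ is uvular while /ʈ/ is retroflex; the output [ɖ] is retroflex, matching the trigger — so the feature that spreads is place.
Manner and voice are unchanged, so the assimilation is partial, not total.
The same holds elsewhere in the data: /ɢ/ → [g] before /x/ (uvular → velar, matching velar); /ɢ/ → [d] before /d͡z/ (uvular → alveolar, matching alveolar) — only place changes, and always toward the following segment.

partial assimilation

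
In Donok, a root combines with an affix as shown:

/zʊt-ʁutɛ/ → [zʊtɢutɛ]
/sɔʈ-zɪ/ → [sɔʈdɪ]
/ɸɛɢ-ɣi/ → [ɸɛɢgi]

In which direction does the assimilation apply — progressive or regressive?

progressive

The segment that alternates is /ʁ/, which surfaces as [ɢ] when adjacent to /t/.
The change fricative → stop matches the manner of the preceding /t/, identifying this as manner assimilation.
The same holds elsewhere in the data: /z/ → [d] after /ʈ/ (fricative → stop, matching a stop); /ɣ/ → [g] after /ɢ/ (fricative → stop, matching a stop) — only manner changes, and always toward the preceding segment.
Since the segment that changes follows the conditioning segment, the assimilation is progressive.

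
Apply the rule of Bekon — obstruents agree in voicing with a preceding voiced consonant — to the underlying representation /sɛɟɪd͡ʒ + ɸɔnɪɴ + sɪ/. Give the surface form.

/ɸ/ is a voiceless bilabial fricative. The preceding trigger /d͡ʒ/ is voiced, so /ɸ/ must become voiced as well.
Changing only its voicing to voiced gives [β] — the voiced bilabial fricative.
The same rule applies at the second boundary: /s/ → [z] next to /ɴ/.

[sɛɟɪd͡ʒβɔnɪɴzɪ]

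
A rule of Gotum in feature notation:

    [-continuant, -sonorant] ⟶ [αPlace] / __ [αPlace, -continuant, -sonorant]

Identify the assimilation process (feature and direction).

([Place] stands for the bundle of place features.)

regressive place assimilation

The rule copies the place features (abbreviated [Place]) from the environment onto the target, so the assimilating feature is place.
Since the environment is written after the underscore, the trigger follows the target; the direction is regressive.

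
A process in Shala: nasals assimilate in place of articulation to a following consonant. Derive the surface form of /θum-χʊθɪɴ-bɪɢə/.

/m/ is a voiced bilabial nasal. The following trigger /χ/ is uvular, so /m/ must become uvular as well.
The voiced uvular nasal is [ɴ], so /m/ → [ɴ].
At the second juncture, /ɴ/ likewise becomes [m] adjacent to /b/.

[θuɴχʊθɪmbɪɢə]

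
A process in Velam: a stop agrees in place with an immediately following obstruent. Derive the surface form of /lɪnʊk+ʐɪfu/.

The rule targets /k/ (voiceless velar stop), which sits before the trigger /ʐ/ (retroflex).
The voiceless retroflex stop is [ʈ], so /k/ → [ʈ].

[lɪnʊʈʐɪfu]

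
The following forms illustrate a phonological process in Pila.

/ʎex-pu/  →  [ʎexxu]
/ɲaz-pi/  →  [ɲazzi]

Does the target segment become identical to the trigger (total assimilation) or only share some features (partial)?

Underlying /p/ is realised as [x] next to /x/; /x/ itself does not change.
The output [x] is identical to the trigger /x/ — every feature (place, manner, voicing) has been copied — so this is total assimilation.
The remaining alternation confirms this: /p/ → [z] after /z/ — in each case the output is a copy of the preceding consonant.

total assimilation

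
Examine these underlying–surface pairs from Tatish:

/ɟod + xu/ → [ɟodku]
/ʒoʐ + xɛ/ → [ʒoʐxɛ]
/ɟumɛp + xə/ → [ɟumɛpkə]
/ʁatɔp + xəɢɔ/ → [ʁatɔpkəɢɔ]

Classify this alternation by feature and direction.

progressive manner assimilation

The segment that alternates is /x/, which surfaces as [k] when adjacent to /d/.
/x/ is a fricative while /d/ is a stop; the output [k] is a stop, matching the trigger — so the feature that spreads is manner.
Place and voice are unchanged, so the assimilation is partial, not total.
The same holds elsewhere in the data: /x/ → [k] after /p/ (fricative → stop, matching a stop) — only manner changes, and always toward the preceding segment.
Nothing changes in [ʒoʐxɛ]: there the adjacent consonants already agree in manner (/x/ and /ʐ/ are both fricatives), so this form is consistent with the same rule.
The trigger is the preceding segment, so the direction is progressive (perseverative).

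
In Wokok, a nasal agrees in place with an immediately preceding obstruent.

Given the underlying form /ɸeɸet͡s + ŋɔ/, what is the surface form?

The rule targets /ŋ/ (voiced velar nasal), which sits after the trigger /t͡s/ (alveolar).
A voiced alveolar nasal is [n], so the surface segment is [n].

[ɸeɸet͡snɔ]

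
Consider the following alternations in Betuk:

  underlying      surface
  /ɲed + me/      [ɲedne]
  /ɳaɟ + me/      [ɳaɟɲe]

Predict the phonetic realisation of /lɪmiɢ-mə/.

[lɪmiɢɴə]

The data show progressive place assimilation: /m/ → [n] after /d/; /m/ → [ɲ] after /ɟ/. In each pair only place changes, matching the preceding consonant, while manner and voice stay constant.
/m/ is a voiced bilabial nasal. The preceding trigger /ɢ/ is uvular, so /m/ must become uvular as well.
The voiced uvular nasal is [ɴ], so /m/ → [ɴ].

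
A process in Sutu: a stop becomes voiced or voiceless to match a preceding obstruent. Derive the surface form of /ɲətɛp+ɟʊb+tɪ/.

/ɟ/ is a voiced palatal stop. The preceding trigger /p/ is voiceless, so /ɟ/ must become voiceless as well.
Changing only its voicing to voiceless gives [c] — the voiceless palatal stop.
At the second juncture, /t/ likewise becomes [d] adjacent to /b/.

[ɲətɛpcʊbdɪ]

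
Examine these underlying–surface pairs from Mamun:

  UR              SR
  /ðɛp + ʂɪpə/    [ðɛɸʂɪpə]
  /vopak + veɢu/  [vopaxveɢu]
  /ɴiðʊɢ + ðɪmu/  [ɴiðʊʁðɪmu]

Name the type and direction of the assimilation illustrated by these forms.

regressive manner assimilation

Underlying /p/ is realised as [ɸ] next to /ʂ/; /ʂ/ itself does not change.
The change stop → fricative matches the manner of the following /ʂ/, identifying this as manner assimilation.
Place and voice are unchanged, so the assimilation is partial, not total.
The same holds elsewhere in the data: /k/ → [x] before /v/ (stop → fricative, matching a fricative); /ɢ/ → [ʁ] before /ð/ (stop → fricative, matching a fricative) — only manner changes, and always toward the following segment.
The trigger is the following segment, so the direction is regressive (anticipatory).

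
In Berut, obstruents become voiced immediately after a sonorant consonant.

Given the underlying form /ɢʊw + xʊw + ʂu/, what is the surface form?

[ɢʊwɣʊwʐu]

/x/ is a voiceless velar fricative. The preceding trigger /w/ is voiced, so /x/ must become voiced as well.
A voiced velar fricative is [ɣ], so the surface segment is [ɣ].
The same rule applies at the second boundary: /ʂ/ → [ʐ] next to /w/.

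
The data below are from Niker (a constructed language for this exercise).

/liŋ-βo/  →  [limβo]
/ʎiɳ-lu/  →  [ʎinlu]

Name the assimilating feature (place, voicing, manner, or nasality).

The segment that alternates is /ŋ/, which surfaces as [m] when adjacent to /β/.
The change velar → bilabial matches the place of the following /β/, identifying this as place assimilation.
The other alternating form patterns the same way: /ɳ/ → [n] before /l/ (retroflex → alveolar, matching alveolar) — only place changes, and always toward the following segment.

place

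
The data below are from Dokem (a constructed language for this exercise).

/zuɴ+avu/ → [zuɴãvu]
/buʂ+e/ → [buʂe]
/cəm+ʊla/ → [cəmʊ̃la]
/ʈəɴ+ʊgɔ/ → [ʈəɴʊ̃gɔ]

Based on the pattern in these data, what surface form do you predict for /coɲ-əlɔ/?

[coɲə̃lɔ]

The data show progressive nasality assimilation (vowel nasalisation): /a/ → [ã] after /ɴ/; /ʊ/ → [ʊ̃] after /m/; /ʊ/ → [ʊ̃] after /ɴ/ — a vowel is nasalised by an immediately preceding nasal consonant.
No change occurs in [buʂe] because the vowel at the boundary is adjacent to an oral consonant, not a nasal (/e/ next to /ʂ/).
The vowel /ə/ is adjacent to the preceding nasal /ɲ/, so it acquires [+nasal] and surfaces as [ə̃].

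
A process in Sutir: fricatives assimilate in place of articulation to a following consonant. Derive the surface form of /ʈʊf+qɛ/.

[ʈʊχqɛ]

/f/ is a voiceless labiodental fricative. The following trigger /q/ is uvular, so /f/ must become uvular as well.
A voiceless uvular fricative is [χ], so the surface segment is [χ].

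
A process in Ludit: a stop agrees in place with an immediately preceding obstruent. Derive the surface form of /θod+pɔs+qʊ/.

The rule targets /p/ (voiceless bilabial stop), which sits after the trigger /d/ (alveolar).
Changing only its place to alveolar gives [t] — the voiceless alveolar stop.
At the second juncture, /q/ likewise becomes [t] adjacent to /s/.

[θodtɔstʊ]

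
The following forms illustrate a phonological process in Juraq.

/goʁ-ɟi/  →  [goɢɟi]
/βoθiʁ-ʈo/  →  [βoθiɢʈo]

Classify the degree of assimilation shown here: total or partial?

Underlying /ʁ/ is realised as [ɢ] next to /ɟ/; /ɟ/ itself does not change.
The change fricative → stop matches the manner of the following /ɟ/, identifying this as manner assimilation.
Place and voice are unchanged, so the assimilation is partial, not total.
The other alternating form patterns the same way: /ʁ/ → [ɢ] before /ʈ/ (fricative → stop, matching a stop) — only manner changes, and always toward the following segment.

partial assimilation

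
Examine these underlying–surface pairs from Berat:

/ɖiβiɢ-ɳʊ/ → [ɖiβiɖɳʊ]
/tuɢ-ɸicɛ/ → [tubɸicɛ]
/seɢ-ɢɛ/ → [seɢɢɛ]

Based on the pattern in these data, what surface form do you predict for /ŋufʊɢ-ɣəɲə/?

The data show regressive place assimilation: /ɢ/ → [ɖ] before /ɳ/; /ɢ/ → [b] before /ɸ/. In each pair only place changes, matching the following consonant, while manner and voice stay constant.
No alternation appears in [seɢɢɛ]: there the adjacent consonants already agree in place (/ɢ/ and /ɢ/ are both uvular), so this form is consistent with the same rule.
The rule targets /ɢ/ (voiced uvular stop), which sits before the trigger /ɣ/ (velar).
Changing only its place to velar gives [g] — the voiced velar stop.

[ŋufʊgɣəɲə]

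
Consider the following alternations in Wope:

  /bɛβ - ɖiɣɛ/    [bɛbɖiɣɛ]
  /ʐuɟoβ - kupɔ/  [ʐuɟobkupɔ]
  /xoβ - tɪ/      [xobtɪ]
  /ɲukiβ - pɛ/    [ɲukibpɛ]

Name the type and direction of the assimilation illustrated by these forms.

Underlying /β/ is realised as [b] next to /ɖ/; /ɖ/ itself does not change.
The change fricative → stop matches the manner of the following /ɖ/, identifying this as manner assimilation.
Place and voice are unchanged, so the assimilation is partial, not total.
The other alternating forms pattern the same way: /β/ → [b] before /k/ (fricative → stop, matching a stop); /β/ → [b] before /t/ (fricative → stop, matching a stop); /β/ → [b] before /p/ (fricative → stop, matching a stop) — only manner changes, and always toward the following segment.
Since the segment that changes precedes the conditioning segment, the assimilation is regressive.

regressive manner assimilation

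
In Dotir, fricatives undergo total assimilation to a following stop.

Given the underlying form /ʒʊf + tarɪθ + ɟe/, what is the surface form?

[ʒʊttarɪɟɟe]

/f/ is the segment targeted by the rule; it sits immediately before /t/, so it assimilates completely and surfaces as [t].
At the second juncture, /θ/ likewise becomes [ɟ] adjacent to /ɟ/.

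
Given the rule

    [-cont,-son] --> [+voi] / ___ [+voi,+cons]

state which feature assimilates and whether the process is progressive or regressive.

regressive voicing assimilation

The target ([-cont,-son], stops) acquires [+voi] next to a voiced consonant ([+voi,+cons]) — it takes on the voicing of its neighbour, so the feature that spreads is voicing.
Since the environment is written after the underscore, the trigger follows the target; the direction is regressive.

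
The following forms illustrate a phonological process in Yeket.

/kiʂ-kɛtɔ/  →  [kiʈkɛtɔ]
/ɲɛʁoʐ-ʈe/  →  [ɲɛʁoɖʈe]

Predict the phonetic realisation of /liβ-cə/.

[libcə]

The data show regressive manner assimilation: /ʂ/ → [ʈ] before /k/; /ʐ/ → [ɖ] before /ʈ/. In each pair only manner changes, matching the following consonant, while place and voice stay constant.
The rule targets /β/ (voiced bilabial fricative), which sits before the trigger /c/ (stop).
The voiced bilabial stop is [b], so /β/ → [b].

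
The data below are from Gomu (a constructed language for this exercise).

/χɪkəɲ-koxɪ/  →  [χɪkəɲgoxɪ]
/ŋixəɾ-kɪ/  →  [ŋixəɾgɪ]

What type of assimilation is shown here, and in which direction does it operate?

The segment that alternates is /k/, which surfaces as [g] when adjacent to /ɲ/.
/k/ is voiceless while /ɲ/ is voiced; the output [g] is voiced, matching the trigger — so the feature that spreads is voicing.
Place and manner are unchanged, so the assimilation is partial, not total.
The other alternating form patterns the same way: /k/ → [g] after /ɾ/ (voiceless → voiced, matching voiced) — only voicing changes, and always toward the preceding segment.
The trigger is the preceding segment, so the direction is progressive (perseverative).

progressive voicing assimilation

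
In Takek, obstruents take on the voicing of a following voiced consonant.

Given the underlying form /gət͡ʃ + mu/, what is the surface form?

/t͡ʃ/ is a voiceless postalveolar affricate. The following trigger /m/ is voiced, so /t͡ʃ/ must become voiced as well.
A voiced postalveolar affricate is [d͡ʒ], so the surface segment is [d͡ʒ].

[gəd͡ʒmu]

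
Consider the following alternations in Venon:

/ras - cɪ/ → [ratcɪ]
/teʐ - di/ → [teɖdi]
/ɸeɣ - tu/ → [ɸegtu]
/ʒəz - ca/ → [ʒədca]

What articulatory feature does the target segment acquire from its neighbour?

Comparing underlying and surface forms, /s/ → [t] is the alternation; the neighbouring /c/ is constant.
The change fricative → stop matches the manner of the following /c/, identifying this as manner assimilation.
Checking the remaining alternations: /ʐ/ → [ɖ] before /d/ (fricative → stop, matching a stop); /ɣ/ → [g] before /t/ (fricative → stop, matching a stop); /z/ → [d] before /c/ (fricative → stop, matching a stop) — only manner changes, and always toward the following segment.

manner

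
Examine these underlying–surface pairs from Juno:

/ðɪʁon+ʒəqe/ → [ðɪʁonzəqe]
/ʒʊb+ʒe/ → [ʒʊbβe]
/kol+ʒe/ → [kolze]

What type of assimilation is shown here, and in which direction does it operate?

progressive place assimilation

The segment that alternates is /ʒ/, which surfaces as [z] when adjacent to /n/.
The change postalveolar → alveolar matches the place of the preceding /n/, identifying this as place assimilation.
Manner and voice are unchanged, so the assimilation is partial, not total.
The other alternating forms pattern the same way: /ʒ/ → [β] after /b/ (postalveolar → bilabial, matching bilabial); /ʒ/ → [z] after /l/ (postalveolar → alveolar, matching alveolar) — only place changes, and always toward the preceding segment.
Since the segment that changes follows the conditioning segment, the assimilation is progressive.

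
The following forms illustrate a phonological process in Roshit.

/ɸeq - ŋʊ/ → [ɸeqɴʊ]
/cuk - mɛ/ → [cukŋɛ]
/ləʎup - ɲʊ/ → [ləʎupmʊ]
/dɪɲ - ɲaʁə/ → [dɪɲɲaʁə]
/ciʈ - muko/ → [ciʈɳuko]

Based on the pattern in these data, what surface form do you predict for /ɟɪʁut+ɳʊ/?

The data show progressive place assimilation: /ŋ/ → [ɴ] after /q/; /m/ → [ŋ] after /k/; /ɲ/ → [m] after /p/; /m/ → [ɳ] after /ʈ/. In each pair only place changes, matching the preceding consonant, while manner and voice stay constant.
No alternation appears in [dɪɲɲaʁə]: there the adjacent consonants already agree in place (/ɲ/ and /ɲ/ are both palatal), so this form is consistent with the same rule.
The rule targets /ɳ/ (voiced retroflex nasal), which sits after the trigger /t/ (alveolar).
Changing only its place to alveolar gives [n] — the voiced alveolar nasal.

[ɟɪʁutnʊ]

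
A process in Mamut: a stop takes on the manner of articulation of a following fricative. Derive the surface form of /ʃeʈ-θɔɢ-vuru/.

[ʃeʂθɔʁvuru]

The rule targets /ʈ/ (voiceless retroflex stop), which sits before the trigger /θ/ (fricative).
The voiceless retroflex fricative is [ʂ], so /ʈ/ → [ʂ].
The same rule applies at the second boundary: /ɢ/ → [ʁ] next to /v/.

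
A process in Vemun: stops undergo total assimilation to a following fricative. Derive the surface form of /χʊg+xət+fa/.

[χʊxxəffa]

/g/ is the segment targeted by the rule; it sits immediately before /x/, so it assimilates completely and surfaces as [x].
The same rule applies at the second boundary: /t/ → [f] next to /f/.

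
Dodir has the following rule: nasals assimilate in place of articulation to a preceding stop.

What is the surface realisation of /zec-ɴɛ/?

[zecɲɛ]

The rule targets /ɴ/ (voiced uvular nasal), which sits after the trigger /c/ (palatal).
Changing only its place to palatal gives [ɲ] — the voiced palatal nasal.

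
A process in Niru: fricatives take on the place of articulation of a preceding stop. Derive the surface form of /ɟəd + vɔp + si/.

[ɟədzɔpɸi]

The rule targets /v/ (voiced labiodental fricative), which sits after the trigger /d/ (alveolar).
The voiced alveolar fricative is [z], so /v/ → [z].
At the second juncture, /s/ likewise becomes [ɸ] adjacent to /p/.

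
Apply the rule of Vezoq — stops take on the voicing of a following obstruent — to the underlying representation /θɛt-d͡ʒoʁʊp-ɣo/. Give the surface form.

The rule targets /t/ (voiceless alveolar stop), which sits before the trigger /d͡ʒ/ (voiced).
The voiced alveolar stop is [d], so /t/ → [d].
The same rule applies at the second boundary: /p/ → [b] next to /ɣ/.

[θɛdd͡ʒoʁʊbɣo]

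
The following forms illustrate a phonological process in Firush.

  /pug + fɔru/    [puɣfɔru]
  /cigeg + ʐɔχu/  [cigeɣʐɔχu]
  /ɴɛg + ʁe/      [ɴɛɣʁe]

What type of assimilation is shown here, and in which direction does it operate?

regressive manner assimilation

The segment that alternates is /g/, which surfaces as [ɣ] when adjacent to /f/.
/g/ is a stop while /f/ is a fricative; the output [ɣ] is a fricative, matching the trigger — so the feature that spreads is manner.
Place and voice are unchanged, so the assimilation is partial, not total.
Checking the remaining alternations: /g/ → [ɣ] before /ʐ/ (stop → fricative, matching a fricative); /g/ → [ɣ] before /ʁ/ (stop → fricative, matching a fricative) — only manner changes, and always toward the following segment.
The trigger is the following segment, so the direction is regressive (anticipatory).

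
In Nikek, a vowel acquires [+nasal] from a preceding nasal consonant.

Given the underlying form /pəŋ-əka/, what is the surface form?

/ə/ sits next to the nasal /ŋ/ and is therefore nasalised to [ə̃].

[pəŋə̃ka]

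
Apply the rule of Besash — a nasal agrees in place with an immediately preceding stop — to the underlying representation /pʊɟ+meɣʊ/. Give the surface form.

[pʊɟɲeɣʊ]

The rule targets /m/ (voiced bilabial nasal), which sits after the trigger /ɟ/ (palatal).
The voiced palatal nasal is [ɲ], so /m/ → [ɲ].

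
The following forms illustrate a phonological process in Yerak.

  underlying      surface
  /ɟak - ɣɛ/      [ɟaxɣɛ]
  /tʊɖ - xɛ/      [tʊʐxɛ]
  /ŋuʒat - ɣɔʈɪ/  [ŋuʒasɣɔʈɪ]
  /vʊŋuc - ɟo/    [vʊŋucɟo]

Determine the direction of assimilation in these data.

The segment that alternates is /k/, which surfaces as [x] when adjacent to /ɣ/.
The change stop → fricative matches the manner of the following /ɣ/, identifying this as manner assimilation.
The other alternating forms pattern the same way: /ɖ/ → [ʐ] before /x/ (stop → fricative, matching a fricative); /t/ → [s] before /ɣ/ (stop → fricative, matching a fricative) — only manner changes, and always toward the following segment.
Nothing changes in [vʊŋucɟo]: there the adjacent consonants already agree in manner (/c/ and /ɟ/ are both stops), so this form is consistent with the same rule.
Since the segment that changes precedes the conditioning segment, the assimilation is regressive.

regressive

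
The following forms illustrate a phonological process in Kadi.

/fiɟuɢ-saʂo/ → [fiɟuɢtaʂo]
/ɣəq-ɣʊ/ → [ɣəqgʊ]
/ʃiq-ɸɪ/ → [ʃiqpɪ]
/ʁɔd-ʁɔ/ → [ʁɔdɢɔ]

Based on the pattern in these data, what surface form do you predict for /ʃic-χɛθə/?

[ʃicqɛθə]

The data show progressive manner assimilation: /s/ → [t] after /ɢ/; /ɣ/ → [g] after /q/; /ɸ/ → [p] after /q/; /ʁ/ → [ɢ] after /d/. In each pair only manner changes, matching the preceding consonant, while place and voice stay constant.
/χ/ is a voiceless uvular fricative. The preceding trigger /c/ is a stop, so /χ/ must become a stop as well.
Changing only its manner to stop gives [q] — the voiceless uvular stop.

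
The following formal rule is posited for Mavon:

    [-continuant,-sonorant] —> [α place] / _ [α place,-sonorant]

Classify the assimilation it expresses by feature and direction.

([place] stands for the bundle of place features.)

regressive place assimilation

The shared variable α links the value of the place features (abbreviated [place]) on the target to the same value on the neighbouring segment, so place is the feature that assimilates.
The conditioning segment sits to the right of the focus bar, meaning the trigger follows the segment that changes — regressive assimilation.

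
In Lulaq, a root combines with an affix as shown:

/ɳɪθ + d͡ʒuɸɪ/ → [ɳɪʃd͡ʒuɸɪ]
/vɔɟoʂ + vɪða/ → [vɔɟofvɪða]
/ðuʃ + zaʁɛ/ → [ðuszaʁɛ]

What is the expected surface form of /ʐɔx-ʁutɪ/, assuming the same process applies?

The data show regressive place assimilation: /θ/ → [ʃ] before /d͡ʒ/; /ʂ/ → [f] before /v/; /ʃ/ → [s] before /z/. In each pair only place changes, matching the following consonant, while manner and voice stay constant.
/x/ is a voiceless velar fricative. The following trigger /ʁ/ is uvular, so /x/ must become uvular as well.
Changing only its place to uvular gives [χ] — the voiceless uvular fricative.

[ʐɔχʁutɪ]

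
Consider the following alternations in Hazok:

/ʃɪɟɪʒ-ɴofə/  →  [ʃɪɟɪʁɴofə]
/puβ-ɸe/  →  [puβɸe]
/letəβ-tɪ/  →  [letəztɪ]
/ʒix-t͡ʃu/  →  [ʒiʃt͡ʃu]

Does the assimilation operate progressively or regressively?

Underlying /ʒ/ is realised as [ʁ] next to /ɴ/; /ɴ/ itself does not change.
/ʒ/ is postalveolar while /ɴ/ is uvular; the output [ʁ] is uvular, matching the trigger — so the feature that spreads is place.
The other alternating forms pattern the same way: /β/ → [z] before /t/ (bilabial → alveolar, matching alveolar); /x/ → [ʃ] before /t͡ʃ/ (velar → postalveolar, matching postalveolar) — only place changes, and always toward the following segment.
Nothing changes in [puβɸe]: there the adjacent consonants already agree in place (/β/ and /ɸ/ are both bilabial), so this form is consistent with the same rule.
The trigger is the following segment, so the direction is regressive (anticipatory).

regressive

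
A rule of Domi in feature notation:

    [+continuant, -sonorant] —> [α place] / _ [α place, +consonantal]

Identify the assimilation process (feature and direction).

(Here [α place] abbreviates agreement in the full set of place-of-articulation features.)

regressive place assimilation

The shared variable α links the value of the place features (abbreviated [place]) on the target to the same value on the neighbouring segment, so place is the feature that assimilates.
Since the environment is written after the underscore, the trigger follows the target; the direction is regressive.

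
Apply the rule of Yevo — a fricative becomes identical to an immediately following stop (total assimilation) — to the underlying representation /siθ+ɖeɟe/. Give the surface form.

[siɖɖeɟe]

/θ/ is the segment targeted by the rule; it sits immediately before /ɖ/, so it assimilates completely and surfaces as [ɖ].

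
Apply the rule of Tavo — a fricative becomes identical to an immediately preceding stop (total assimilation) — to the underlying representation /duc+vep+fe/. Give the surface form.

/v/ is the segment targeted by the rule; it sits immediately after /c/, so it assimilates completely and surfaces as [c].
At the second juncture, /f/ likewise becomes [p] adjacent to /p/.

[ducceppe]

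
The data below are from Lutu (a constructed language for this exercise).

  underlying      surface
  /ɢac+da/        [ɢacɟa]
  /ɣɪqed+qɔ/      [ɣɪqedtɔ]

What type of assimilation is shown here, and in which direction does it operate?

The segment that alternates is /d/, which surfaces as [ɟ] when adjacent to /c/.
The change alveolar → palatal matches the place of the preceding /c/, identifying this as place assimilation.
Manner and voice are unchanged, so the assimilation is partial, not total.
The same holds elsewhere in the data: /q/ → [t] after /d/ (uvular → alveolar, matching alveolar) — only place changes, and always toward the preceding segment.
The trigger is the preceding segment, so the direction is progressive (perseverative).

progressive place assimilation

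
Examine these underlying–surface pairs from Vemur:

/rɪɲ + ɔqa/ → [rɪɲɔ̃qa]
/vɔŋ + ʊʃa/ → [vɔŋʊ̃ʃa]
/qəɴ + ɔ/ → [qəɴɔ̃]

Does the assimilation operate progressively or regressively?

The vowel /ɔ/ surfaces as nasalised [ɔ̃] next to the preceding nasal /ɲ/ — it has acquired the [+nasal] feature of its neighbour.
Likewise in the remaining data: /ʊ/ → [ʊ̃] after /ŋ/; /ɔ/ → [ɔ̃] after /ɴ/ — each time a vowel is nasalised next to a preceding nasal.
Because the conditioning nasal is to the left of the vowel that changes, the process is progressive (perseverative).

progressive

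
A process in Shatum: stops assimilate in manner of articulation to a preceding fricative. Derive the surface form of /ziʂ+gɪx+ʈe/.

[ziʂɣɪxʂe]

The rule targets /g/ (voiced velar stop), which sits after the trigger /ʂ/ (fricative).
Changing only its manner to fricative gives [ɣ] — the voiced velar fricative.
The same rule applies at the second boundary: /ʈ/ → [ʂ] next to /x/.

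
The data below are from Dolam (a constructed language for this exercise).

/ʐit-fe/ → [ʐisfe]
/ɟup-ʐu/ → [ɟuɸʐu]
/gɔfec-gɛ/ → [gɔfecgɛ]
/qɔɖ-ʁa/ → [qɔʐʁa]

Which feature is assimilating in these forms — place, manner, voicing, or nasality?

Comparing underlying and surface forms, /t/ → [s] is the alternation; the neighbouring /f/ is constant.
/t/ is a stop while /f/ is a fricative; the output [s] is a fricative, matching the trigger — so the feature that spreads is manner.
The other alternating forms pattern the same way: /p/ → [ɸ] before /ʐ/ (stop → fricative, matching a fricative); /ɖ/ → [ʐ] before /ʁ/ (stop → fricative, matching a fricative) — only manner changes, and always toward the following segment.
Nothing changes in [gɔfecgɛ]: there the adjacent consonants already agree in manner (/c/ and /g/ are both stops), so this form is consistent with the same rule.

manner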